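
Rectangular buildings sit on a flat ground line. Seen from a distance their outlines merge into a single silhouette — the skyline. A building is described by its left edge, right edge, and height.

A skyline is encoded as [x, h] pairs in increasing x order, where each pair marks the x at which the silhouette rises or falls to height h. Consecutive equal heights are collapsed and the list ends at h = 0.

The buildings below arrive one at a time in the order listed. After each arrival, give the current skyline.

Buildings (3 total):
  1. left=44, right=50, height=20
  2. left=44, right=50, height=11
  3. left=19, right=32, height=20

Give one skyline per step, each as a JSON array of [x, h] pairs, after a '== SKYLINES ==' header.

== SKYLINES ==
[[44,20],[50,0]]
[[44,20],[50,0]]
[[19,20],[32,0],[44,20],[50,0]]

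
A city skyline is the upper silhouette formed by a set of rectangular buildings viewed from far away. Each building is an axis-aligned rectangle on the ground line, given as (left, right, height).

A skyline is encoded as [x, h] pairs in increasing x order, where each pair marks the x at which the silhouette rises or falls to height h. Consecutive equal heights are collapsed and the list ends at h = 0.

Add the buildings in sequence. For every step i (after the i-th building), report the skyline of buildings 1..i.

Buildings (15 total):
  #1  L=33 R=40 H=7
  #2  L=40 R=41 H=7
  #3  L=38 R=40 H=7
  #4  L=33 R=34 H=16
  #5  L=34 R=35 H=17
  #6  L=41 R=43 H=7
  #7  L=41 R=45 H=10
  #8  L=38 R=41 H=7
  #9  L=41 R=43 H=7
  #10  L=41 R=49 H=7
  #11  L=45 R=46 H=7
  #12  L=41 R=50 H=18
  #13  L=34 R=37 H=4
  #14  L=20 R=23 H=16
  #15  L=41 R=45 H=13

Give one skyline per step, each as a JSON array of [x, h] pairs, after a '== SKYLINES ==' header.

== SKYLINES ==
[[33,7],[40,0]]
[[33,7],[41,0]]
[[33,7],[41,0]]
[[33,16],[34,7],[41,0]]
[[33,16],[34,17],[35,7],[41,0]]
[[33,16],[34,17],[35,7],[43,0]]
[[33,16],[34,17],[35,7],[41,10],[45,0]]
[[33,16],[34,17],[35,7],[41,10],[45,0]]
[[33,16],[34,17],[35,7],[41,10],[45,0]]
[[33,16],[34,17],[35,7],[41,10],[45,7],[49,0]]
[[33,16],[34,17],[35,7],[41,10],[45,7],[49,0]]
[[33,16],[34,17],[35,7],[41,18],[50,0]]
[[33,16],[34,17],[35,7],[41,18],[50,0]]
[[20,16],[23,0],[33,16],[34,17],[35,7],[41,18],[50,0]]
[[20,16],[23,0],[33,16],[34,17],[35,7],[41,18],[50,0]]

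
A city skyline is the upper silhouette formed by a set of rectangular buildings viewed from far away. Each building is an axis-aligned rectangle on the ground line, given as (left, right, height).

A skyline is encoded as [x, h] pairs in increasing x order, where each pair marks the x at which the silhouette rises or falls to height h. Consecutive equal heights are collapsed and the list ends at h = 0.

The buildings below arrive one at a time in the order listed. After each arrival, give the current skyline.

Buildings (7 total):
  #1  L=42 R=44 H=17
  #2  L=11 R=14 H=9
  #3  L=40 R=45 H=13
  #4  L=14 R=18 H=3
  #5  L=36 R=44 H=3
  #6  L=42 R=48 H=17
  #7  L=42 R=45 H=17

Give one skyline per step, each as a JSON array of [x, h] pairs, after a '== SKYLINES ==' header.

== SKYLINES ==
[[42,17],[44,0]]
[[11,9],[14,0],[42,17],[44,0]]
[[11,9],[14,0],[40,13],[42,17],[44,13],[45,0]]
[[11,9],[14,3],[18,0],[40,13],[42,17],[44,13],[45,0]]
[[11,9],[14,3],[18,0],[36,3],[40,13],[42,17],[44,13],[45,0]]
[[11,9],[14,3],[18,0],[36,3],[40,13],[42,17],[48,0]]
[[11,9],[14,3],[18,0],[36,3],[40,13],[42,17],[48,0]]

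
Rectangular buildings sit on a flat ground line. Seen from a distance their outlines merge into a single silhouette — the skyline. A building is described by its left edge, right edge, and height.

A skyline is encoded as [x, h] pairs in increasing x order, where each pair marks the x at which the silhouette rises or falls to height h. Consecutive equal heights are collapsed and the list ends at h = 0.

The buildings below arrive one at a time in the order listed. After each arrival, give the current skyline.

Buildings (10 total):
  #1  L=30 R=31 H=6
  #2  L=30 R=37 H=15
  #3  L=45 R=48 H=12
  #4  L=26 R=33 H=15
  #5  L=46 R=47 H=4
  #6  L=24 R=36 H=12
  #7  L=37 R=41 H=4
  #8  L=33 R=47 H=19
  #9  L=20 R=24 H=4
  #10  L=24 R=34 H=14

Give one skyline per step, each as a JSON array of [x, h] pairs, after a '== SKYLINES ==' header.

== SKYLINES ==
[[30,6],[31,0]]
[[30,15],[37,0]]
[[30,15],[37,0],[45,12],[48,0]]
[[26,15],[37,0],[45,12],[48,0]]
[[26,15],[37,0],[45,12],[48,0]]
[[24,12],[26,15],[37,0],[45,12],[48,0]]
[[24,12],[26,15],[37,4],[41,0],[45,12],[48,0]]
[[24,12],[26,15],[33,19],[47,12],[48,0]]
[[20,4],[24,12],[26,15],[33,19],[47,12],[48,0]]
[[20,4],[24,14],[26,15],[33,19],[47,12],[48,0]]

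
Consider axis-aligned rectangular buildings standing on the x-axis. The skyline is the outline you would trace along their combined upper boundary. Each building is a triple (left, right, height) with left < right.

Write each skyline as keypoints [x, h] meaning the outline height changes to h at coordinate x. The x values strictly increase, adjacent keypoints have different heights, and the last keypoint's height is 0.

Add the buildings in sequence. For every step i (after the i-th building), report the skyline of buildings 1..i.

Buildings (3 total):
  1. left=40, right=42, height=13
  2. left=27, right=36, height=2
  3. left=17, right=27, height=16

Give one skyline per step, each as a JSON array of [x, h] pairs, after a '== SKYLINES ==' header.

== SKYLINES ==
[[40,13],[42,0]]
[[27,2],[36,0],[40,13],[42,0]]
[[17,16],[27,2],[36,0],[40,13],[42,0]]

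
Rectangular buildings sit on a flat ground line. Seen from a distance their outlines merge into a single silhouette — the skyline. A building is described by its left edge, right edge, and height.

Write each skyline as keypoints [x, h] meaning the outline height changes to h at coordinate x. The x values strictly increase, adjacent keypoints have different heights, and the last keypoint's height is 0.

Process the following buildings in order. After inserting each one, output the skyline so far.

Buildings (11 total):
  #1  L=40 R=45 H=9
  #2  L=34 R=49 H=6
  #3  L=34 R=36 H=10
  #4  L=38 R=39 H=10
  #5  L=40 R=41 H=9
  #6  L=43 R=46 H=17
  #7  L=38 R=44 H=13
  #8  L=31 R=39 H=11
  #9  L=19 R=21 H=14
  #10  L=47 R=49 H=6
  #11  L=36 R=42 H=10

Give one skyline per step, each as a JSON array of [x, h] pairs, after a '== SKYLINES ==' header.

== SKYLINES ==
[[40,9],[45,0]]
[[34,6],[40,9],[45,6],[49,0]]
[[34,10],[36,6],[40,9],[45,6],[49,0]]
[[34,10],[36,6],[38,10],[39,6],[40,9],[45,6],[49,0]]
[[34,10],[36,6],[38,10],[39,6],[40,9],[45,6],[49,0]]
[[34,10],[36,6],[38,10],[39,6],[40,9],[43,17],[46,6],[49,0]]
[[34,10],[36,6],[38,13],[43,17],[46,6],[49,0]]
[[31,11],[38,13],[43,17],[46,6],[49,0]]
[[19,14],[21,0],[31,11],[38,13],[43,17],[46,6],[49,0]]
[[19,14],[21,0],[31,11],[38,13],[43,17],[46,6],[49,0]]
[[19,14],[21,0],[31,11],[38,13],[43,17],[46,6],[49,0]]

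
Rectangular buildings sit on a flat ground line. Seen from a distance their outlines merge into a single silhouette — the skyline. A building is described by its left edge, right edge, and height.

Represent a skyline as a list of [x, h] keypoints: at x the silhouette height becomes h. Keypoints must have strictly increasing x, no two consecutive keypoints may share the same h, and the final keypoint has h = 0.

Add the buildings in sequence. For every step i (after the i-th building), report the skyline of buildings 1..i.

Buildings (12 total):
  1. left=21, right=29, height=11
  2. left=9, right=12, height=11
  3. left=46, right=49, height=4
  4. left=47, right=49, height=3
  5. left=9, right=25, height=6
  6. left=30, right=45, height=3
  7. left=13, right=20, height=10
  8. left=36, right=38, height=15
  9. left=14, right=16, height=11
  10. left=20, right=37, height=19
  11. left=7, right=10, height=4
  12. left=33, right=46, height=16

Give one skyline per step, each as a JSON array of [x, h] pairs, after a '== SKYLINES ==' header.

== SKYLINES ==
[[21,11],[29,0]]
[[9,11],[12,0],[21,11],[29,0]]
[[9,11],[12,0],[21,11],[29,0],[46,4],[49,0]]
[[9,11],[12,0],[21,11],[29,0],[46,4],[49,0]]
[[9,11],[12,6],[21,11],[29,0],[46,4],[49,0]]
[[9,11],[12,6],[21,11],[29,0],[30,3],[45,0],[46,4],[49,0]]
[[9,11],[12,6],[13,10],[20,6],[21,11],[29,0],[30,3],[45,0],[46,4],[49,0]]
[[9,11],[12,6],[13,10],[20,6],[21,11],[29,0],[30,3],[36,15],[38,3],[45,0],[46,4],[49,0]]
[[9,11],[12,6],[13,10],[14,11],[16,10],[20,6],[21,11],[29,0],[30,3],[36,15],[38,3],[45,0],[46,4],[49,0]]
[[9,11],[12,6],[13,10],[14,11],[16,10],[20,19],[37,15],[38,3],[45,0],[46,4],[49,0]]
[[7,4],[9,11],[12,6],[13,10],[14,11],[16,10],[20,19],[37,15],[38,3],[45,0],[46,4],[49,0]]
[[7,4],[9,11],[12,6],[13,10],[14,11],[16,10],[20,19],[37,16],[46,4],[49,0]]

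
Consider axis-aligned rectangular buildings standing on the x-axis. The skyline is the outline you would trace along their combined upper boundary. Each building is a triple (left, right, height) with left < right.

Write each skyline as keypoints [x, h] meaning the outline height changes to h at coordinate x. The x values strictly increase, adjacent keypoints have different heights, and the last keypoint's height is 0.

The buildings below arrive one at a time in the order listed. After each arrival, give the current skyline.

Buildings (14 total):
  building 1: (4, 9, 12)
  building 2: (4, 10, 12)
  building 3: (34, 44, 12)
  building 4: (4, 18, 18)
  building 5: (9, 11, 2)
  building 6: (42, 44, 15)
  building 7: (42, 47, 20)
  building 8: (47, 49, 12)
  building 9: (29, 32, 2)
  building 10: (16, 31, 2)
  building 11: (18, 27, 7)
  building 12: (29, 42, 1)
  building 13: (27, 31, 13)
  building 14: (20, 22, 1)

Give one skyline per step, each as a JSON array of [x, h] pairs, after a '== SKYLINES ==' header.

== SKYLINES ==
[[4,12],[9,0]]
[[4,12],[10,0]]
[[4,12],[10,0],[34,12],[44,0]]
[[4,18],[18,0],[34,12],[44,0]]
[[4,18],[18,0],[34,12],[44,0]]
[[4,18],[18,0],[34,12],[42,15],[44,0]]
[[4,18],[18,0],[34,12],[42,20],[47,0]]
[[4,18],[18,0],[34,12],[42,20],[47,12],[49,0]]
[[4,18],[18,0],[29,2],[32,0],[34,12],[42,20],[47,12],[49,0]]
[[4,18],[18,2],[32,0],[34,12],[42,20],[47,12],[49,0]]
[[4,18],[18,7],[27,2],[32,0],[34,12],[42,20],[47,12],[49,0]]
[[4,18],[18,7],[27,2],[32,1],[34,12],[42,20],[47,12],[49,0]]
[[4,18],[18,7],[27,13],[31,2],[32,1],[34,12],[42,20],[47,12],[49,0]]
[[4,18],[18,7],[27,13],[31,2],[32,1],[34,12],[42,20],[47,12],[49,0]]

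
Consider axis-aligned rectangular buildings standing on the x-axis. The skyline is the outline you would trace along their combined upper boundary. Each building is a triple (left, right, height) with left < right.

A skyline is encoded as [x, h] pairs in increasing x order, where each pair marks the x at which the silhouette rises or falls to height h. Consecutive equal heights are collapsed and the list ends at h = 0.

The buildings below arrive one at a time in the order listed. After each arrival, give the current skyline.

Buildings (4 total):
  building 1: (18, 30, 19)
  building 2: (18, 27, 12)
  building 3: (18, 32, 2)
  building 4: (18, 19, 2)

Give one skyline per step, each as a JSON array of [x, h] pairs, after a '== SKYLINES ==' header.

== SKYLINES ==
[[18,19],[30,0]]
[[18,19],[30,0]]
[[18,19],[30,2],[32,0]]
[[18,19],[30,2],[32,0]]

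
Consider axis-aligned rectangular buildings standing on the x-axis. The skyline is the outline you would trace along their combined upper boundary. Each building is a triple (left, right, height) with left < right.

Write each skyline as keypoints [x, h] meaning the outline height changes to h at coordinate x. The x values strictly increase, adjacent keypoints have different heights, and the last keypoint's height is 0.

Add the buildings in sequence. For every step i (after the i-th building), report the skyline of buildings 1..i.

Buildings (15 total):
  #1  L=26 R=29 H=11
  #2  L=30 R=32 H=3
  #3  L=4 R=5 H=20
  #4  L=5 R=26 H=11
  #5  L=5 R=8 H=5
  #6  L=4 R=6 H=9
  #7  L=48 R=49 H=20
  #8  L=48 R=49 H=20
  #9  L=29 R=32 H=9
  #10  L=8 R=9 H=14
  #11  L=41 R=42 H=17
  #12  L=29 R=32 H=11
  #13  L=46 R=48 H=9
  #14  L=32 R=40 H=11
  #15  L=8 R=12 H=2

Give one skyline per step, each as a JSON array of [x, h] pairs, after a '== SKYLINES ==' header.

== SKYLINES ==
[[26,11],[29,0]]
[[26,11],[29,0],[30,3],[32,0]]
[[4,20],[5,0],[26,11],[29,0],[30,3],[32,0]]
[[4,20],[5,11],[29,0],[30,3],[32,0]]
[[4,20],[5,11],[29,0],[30,3],[32,0]]
[[4,20],[5,11],[29,0],[30,3],[32,0]]
[[4,20],[5,11],[29,0],[30,3],[32,0],[48,20],[49,0]]
[[4,20],[5,11],[29,0],[30,3],[32,0],[48,20],[49,0]]
[[4,20],[5,11],[29,9],[32,0],[48,20],[49,0]]
[[4,20],[5,11],[8,14],[9,11],[29,9],[32,0],[48,20],[49,0]]
[[4,20],[5,11],[8,14],[9,11],[29,9],[32,0],[41,17],[42,0],[48,20],[49,0]]
[[4,20],[5,11],[8,14],[9,11],[32,0],[41,17],[42,0],[48,20],[49,0]]
[[4,20],[5,11],[8,14],[9,11],[32,0],[41,17],[42,0],[46,9],[48,20],[49,0]]
[[4,20],[5,11],[8,14],[9,11],[40,0],[41,17],[42,0],[46,9],[48,20],[49,0]]
[[4,20],[5,11],[8,14],[9,11],[40,0],[41,17],[42,0],[46,9],[48,20],[49,0]]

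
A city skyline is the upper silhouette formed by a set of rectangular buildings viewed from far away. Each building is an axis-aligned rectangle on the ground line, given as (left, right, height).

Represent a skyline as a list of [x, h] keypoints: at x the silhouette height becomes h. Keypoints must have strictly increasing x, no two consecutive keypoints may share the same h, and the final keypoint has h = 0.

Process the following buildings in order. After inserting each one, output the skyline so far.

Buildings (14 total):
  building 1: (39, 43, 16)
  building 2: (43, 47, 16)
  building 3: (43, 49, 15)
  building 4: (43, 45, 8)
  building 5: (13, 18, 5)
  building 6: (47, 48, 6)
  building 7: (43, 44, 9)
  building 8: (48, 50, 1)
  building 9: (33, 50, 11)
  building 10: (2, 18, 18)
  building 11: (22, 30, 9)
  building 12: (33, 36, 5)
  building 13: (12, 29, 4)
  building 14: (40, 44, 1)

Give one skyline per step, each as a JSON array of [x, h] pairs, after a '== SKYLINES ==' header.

== SKYLINES ==
[[39,16],[43,0]]
[[39,16],[47,0]]
[[39,16],[47,15],[49,0]]
[[39,16],[47,15],[49,0]]
[[13,5],[18,0],[39,16],[47,15],[49,0]]
[[13,5],[18,0],[39,16],[47,15],[49,0]]
[[13,5],[18,0],[39,16],[47,15],[49,0]]
[[13,5],[18,0],[39,16],[47,15],[49,1],[50,0]]
[[13,5],[18,0],[33,11],[39,16],[47,15],[49,11],[50,0]]
[[2,18],[18,0],[33,11],[39,16],[47,15],[49,11],[50,0]]
[[2,18],[18,0],[22,9],[30,0],[33,11],[39,16],[47,15],[49,11],[50,0]]
[[2,18],[18,0],[22,9],[30,0],[33,11],[39,16],[47,15],[49,11],[50,0]]
[[2,18],[18,4],[22,9],[30,0],[33,11],[39,16],[47,15],[49,11],[50,0]]
[[2,18],[18,4],[22,9],[30,0],[33,11],[39,16],[47,15],[49,11],[50,0]]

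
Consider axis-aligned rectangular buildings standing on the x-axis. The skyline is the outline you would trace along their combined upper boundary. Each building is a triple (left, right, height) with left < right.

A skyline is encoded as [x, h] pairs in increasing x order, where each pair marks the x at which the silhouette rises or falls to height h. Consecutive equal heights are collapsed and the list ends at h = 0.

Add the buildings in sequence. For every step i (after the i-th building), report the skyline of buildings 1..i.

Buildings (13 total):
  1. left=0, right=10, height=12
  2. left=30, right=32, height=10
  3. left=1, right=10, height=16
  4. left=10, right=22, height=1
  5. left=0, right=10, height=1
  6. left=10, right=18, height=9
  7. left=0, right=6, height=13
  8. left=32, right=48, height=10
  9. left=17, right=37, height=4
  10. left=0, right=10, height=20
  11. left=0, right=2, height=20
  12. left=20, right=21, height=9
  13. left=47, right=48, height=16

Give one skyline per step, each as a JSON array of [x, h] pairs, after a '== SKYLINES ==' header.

== SKYLINES ==
[[0,12],[10,0]]
[[0,12],[10,0],[30,10],[32,0]]
[[0,12],[1,16],[10,0],[30,10],[32,0]]
[[0,12],[1,16],[10,1],[22,0],[30,10],[32,0]]
[[0,12],[1,16],[10,1],[22,0],[30,10],[32,0]]
[[0,12],[1,16],[10,9],[18,1],[22,0],[30,10],[32,0]]
[[0,13],[1,16],[10,9],[18,1],[22,0],[30,10],[32,0]]
[[0,13],[1,16],[10,9],[18,1],[22,0],[30,10],[48,0]]
[[0,13],[1,16],[10,9],[18,4],[30,10],[48,0]]
[[0,20],[10,9],[18,4],[30,10],[48,0]]
[[0,20],[10,9],[18,4],[30,10],[48,0]]
[[0,20],[10,9],[18,4],[20,9],[21,4],[30,10],[48,0]]
[[0,20],[10,9],[18,4],[20,9],[21,4],[30,10],[47,16],[48,0]]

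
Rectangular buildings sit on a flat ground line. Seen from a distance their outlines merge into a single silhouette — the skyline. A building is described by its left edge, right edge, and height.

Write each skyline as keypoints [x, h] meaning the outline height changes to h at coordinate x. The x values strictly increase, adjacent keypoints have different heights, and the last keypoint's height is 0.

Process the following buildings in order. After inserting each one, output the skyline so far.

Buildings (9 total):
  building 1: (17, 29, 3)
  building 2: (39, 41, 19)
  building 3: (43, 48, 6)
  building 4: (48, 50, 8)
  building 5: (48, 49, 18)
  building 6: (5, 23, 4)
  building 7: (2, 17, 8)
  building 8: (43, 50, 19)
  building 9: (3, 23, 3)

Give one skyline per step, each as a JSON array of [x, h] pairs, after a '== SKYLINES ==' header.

== SKYLINES ==
[[17,3],[29,0]]
[[17,3],[29,0],[39,19],[41,0]]
[[17,3],[29,0],[39,19],[41,0],[43,6],[48,0]]
[[17,3],[29,0],[39,19],[41,0],[43,6],[48,8],[50,0]]
[[17,3],[29,0],[39,19],[41,0],[43,6],[48,18],[49,8],[50,0]]
[[5,4],[23,3],[29,0],[39,19],[41,0],[43,6],[48,18],[49,8],[50,0]]
[[2,8],[17,4],[23,3],[29,0],[39,19],[41,0],[43,6],[48,18],[49,8],[50,0]]
[[2,8],[17,4],[23,3],[29,0],[39,19],[41,0],[43,19],[50,0]]
[[2,8],[17,4],[23,3],[29,0],[39,19],[41,0],[43,19],[50,0]]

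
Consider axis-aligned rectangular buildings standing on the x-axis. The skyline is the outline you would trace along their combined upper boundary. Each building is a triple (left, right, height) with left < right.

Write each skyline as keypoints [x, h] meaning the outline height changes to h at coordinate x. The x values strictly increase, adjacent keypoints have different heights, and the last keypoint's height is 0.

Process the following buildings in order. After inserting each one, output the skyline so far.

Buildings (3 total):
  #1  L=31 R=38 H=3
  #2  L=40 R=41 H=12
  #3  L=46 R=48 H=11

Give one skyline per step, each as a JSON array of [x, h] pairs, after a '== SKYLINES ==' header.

== SKYLINES ==
[[31,3],[38,0]]
[[31,3],[38,0],[40,12],[41,0]]
[[31,3],[38,0],[40,12],[41,0],[46,11],[48,0]]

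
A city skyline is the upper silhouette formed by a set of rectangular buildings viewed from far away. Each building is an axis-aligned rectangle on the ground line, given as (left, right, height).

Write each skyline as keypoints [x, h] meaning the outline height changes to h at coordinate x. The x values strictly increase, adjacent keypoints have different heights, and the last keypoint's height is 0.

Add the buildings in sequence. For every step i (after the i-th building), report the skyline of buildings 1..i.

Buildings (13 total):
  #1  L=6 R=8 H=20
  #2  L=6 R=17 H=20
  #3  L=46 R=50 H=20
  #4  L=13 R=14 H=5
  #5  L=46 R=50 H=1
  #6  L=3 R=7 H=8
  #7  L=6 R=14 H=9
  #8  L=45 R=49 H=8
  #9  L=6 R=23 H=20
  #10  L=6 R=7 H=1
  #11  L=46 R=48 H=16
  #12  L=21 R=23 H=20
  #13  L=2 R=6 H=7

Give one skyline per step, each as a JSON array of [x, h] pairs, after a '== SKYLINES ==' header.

== SKYLINES ==
[[6,20],[8,0]]
[[6,20],[17,0]]
[[6,20],[17,0],[46,20],[50,0]]
[[6,20],[17,0],[46,20],[50,0]]
[[6,20],[17,0],[46,20],[50,0]]
[[3,8],[6,20],[17,0],[46,20],[50,0]]
[[3,8],[6,20],[17,0],[46,20],[50,0]]
[[3,8],[6,20],[17,0],[45,8],[46,20],[50,0]]
[[3,8],[6,20],[23,0],[45,8],[46,20],[50,0]]
[[3,8],[6,20],[23,0],[45,8],[46,20],[50,0]]
[[3,8],[6,20],[23,0],[45,8],[46,20],[50,0]]
[[3,8],[6,20],[23,0],[45,8],[46,20],[50,0]]
[[2,7],[3,8],[6,20],[23,0],[45,8],[46,20],[50,0]]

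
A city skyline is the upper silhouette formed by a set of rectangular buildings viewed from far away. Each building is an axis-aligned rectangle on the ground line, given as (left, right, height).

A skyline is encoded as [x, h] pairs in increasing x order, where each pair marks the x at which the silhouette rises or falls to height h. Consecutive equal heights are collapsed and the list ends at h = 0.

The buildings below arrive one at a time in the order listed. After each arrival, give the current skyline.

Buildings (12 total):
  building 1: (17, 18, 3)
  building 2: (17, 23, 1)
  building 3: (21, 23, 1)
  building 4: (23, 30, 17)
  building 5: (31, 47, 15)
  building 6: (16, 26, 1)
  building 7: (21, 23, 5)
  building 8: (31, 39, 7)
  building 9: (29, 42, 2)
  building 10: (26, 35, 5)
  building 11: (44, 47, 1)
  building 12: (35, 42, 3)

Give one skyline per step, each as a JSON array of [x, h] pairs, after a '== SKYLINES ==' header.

== SKYLINES ==
[[17,3],[18,0]]
[[17,3],[18,1],[23,0]]
[[17,3],[18,1],[23,0]]
[[17,3],[18,1],[23,17],[30,0]]
[[17,3],[18,1],[23,17],[30,0],[31,15],[47,0]]
[[16,1],[17,3],[18,1],[23,17],[30,0],[31,15],[47,0]]
[[16,1],[17,3],[18,1],[21,5],[23,17],[30,0],[31,15],[47,0]]
[[16,1],[17,3],[18,1],[21,5],[23,17],[30,0],[31,15],[47,0]]
[[16,1],[17,3],[18,1],[21,5],[23,17],[30,2],[31,15],[47,0]]
[[16,1],[17,3],[18,1],[21,5],[23,17],[30,5],[31,15],[47,0]]
[[16,1],[17,3],[18,1],[21,5],[23,17],[30,5],[31,15],[47,0]]
[[16,1],[17,3],[18,1],[21,5],[23,17],[30,5],[31,15],[47,0]]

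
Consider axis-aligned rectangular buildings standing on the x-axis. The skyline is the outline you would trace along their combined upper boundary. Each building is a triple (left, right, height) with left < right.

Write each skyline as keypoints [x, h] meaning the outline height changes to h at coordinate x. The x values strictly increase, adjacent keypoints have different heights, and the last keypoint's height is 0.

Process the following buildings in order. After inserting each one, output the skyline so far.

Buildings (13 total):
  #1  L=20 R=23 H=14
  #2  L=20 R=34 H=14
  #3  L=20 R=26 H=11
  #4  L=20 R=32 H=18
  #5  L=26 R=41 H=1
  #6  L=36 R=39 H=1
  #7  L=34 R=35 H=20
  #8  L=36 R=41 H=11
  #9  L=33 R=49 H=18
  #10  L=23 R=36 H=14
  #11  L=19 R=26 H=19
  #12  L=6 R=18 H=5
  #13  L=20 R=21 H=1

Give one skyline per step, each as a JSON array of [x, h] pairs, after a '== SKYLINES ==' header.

== SKYLINES ==
[[20,14],[23,0]]
[[20,14],[34,0]]
[[20,14],[34,0]]
[[20,18],[32,14],[34,0]]
[[20,18],[32,14],[34,1],[41,0]]
[[20,18],[32,14],[34,1],[41,0]]
[[20,18],[32,14],[34,20],[35,1],[41,0]]
[[20,18],[32,14],[34,20],[35,1],[36,11],[41,0]]
[[20,18],[32,14],[33,18],[34,20],[35,18],[49,0]]
[[20,18],[32,14],[33,18],[34,20],[35,18],[49,0]]
[[19,19],[26,18],[32,14],[33,18],[34,20],[35,18],[49,0]]
[[6,5],[18,0],[19,19],[26,18],[32,14],[33,18],[34,20],[35,18],[49,0]]
[[6,5],[18,0],[19,19],[26,18],[32,14],[33,18],[34,20],[35,18],[49,0]]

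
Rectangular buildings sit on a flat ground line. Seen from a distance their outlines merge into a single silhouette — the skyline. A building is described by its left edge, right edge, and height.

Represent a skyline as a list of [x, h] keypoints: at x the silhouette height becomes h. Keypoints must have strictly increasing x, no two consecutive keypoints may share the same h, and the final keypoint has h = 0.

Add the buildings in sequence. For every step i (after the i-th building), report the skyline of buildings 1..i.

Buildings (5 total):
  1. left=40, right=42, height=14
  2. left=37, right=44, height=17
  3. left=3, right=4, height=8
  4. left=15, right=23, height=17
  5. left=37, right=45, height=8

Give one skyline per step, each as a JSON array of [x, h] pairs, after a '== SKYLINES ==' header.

== SKYLINES ==
[[40,14],[42,0]]
[[37,17],[44,0]]
[[3,8],[4,0],[37,17],[44,0]]
[[3,8],[4,0],[15,17],[23,0],[37,17],[44,0]]
[[3,8],[4,0],[15,17],[23,0],[37,17],[44,8],[45,0]]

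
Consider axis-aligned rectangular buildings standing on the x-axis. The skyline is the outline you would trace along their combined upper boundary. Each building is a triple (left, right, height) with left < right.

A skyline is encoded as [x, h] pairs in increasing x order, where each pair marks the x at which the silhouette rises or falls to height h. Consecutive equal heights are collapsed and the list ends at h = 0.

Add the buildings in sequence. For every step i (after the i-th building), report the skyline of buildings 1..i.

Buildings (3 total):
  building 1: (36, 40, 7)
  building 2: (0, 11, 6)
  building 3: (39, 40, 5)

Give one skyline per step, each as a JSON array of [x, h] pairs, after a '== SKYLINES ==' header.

== SKYLINES ==
[[36,7],[40,0]]
[[0,6],[11,0],[36,7],[40,0]]
[[0,6],[11,0],[36,7],[40,0]]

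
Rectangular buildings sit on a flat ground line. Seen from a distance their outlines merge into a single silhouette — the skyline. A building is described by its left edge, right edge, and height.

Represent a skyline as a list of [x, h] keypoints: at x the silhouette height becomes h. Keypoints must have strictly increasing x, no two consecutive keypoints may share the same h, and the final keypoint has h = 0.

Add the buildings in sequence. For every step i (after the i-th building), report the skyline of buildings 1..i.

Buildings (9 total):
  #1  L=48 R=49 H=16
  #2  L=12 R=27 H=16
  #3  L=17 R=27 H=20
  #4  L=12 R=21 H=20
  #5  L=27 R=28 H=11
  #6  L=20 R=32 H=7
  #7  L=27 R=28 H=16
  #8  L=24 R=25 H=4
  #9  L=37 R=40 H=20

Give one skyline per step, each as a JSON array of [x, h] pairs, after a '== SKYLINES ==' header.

== SKYLINES ==
[[48,16],[49,0]]
[[12,16],[27,0],[48,16],[49,0]]
[[12,16],[17,20],[27,0],[48,16],[49,0]]
[[12,20],[27,0],[48,16],[49,0]]
[[12,20],[27,11],[28,0],[48,16],[49,0]]
[[12,20],[27,11],[28,7],[32,0],[48,16],[49,0]]
[[12,20],[27,16],[28,7],[32,0],[48,16],[49,0]]
[[12,20],[27,16],[28,7],[32,0],[48,16],[49,0]]
[[12,20],[27,16],[28,7],[32,0],[37,20],[40,0],[48,16],[49,0]]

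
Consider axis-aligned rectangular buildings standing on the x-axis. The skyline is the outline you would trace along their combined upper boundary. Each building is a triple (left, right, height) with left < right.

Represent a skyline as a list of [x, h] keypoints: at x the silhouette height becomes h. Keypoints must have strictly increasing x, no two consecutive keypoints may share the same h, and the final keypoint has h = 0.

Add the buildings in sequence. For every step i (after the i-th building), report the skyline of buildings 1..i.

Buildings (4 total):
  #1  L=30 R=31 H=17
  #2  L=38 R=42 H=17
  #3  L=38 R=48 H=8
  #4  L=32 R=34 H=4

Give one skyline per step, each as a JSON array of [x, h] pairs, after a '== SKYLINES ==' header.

== SKYLINES ==
[[30,17],[31,0]]
[[30,17],[31,0],[38,17],[42,0]]
[[30,17],[31,0],[38,17],[42,8],[48,0]]
[[30,17],[31,0],[32,4],[34,0],[38,17],[42,8],[48,0]]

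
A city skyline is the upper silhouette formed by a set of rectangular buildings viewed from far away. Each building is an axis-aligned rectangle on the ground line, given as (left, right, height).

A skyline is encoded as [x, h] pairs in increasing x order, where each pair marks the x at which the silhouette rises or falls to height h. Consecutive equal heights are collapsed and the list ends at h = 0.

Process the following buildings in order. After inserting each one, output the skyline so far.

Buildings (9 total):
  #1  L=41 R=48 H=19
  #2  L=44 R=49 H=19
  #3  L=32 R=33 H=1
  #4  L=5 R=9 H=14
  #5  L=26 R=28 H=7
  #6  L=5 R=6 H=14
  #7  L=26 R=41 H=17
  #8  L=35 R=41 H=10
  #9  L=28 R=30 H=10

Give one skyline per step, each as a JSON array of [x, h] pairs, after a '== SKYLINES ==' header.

== SKYLINES ==
[[41,19],[48,0]]
[[41,19],[49,0]]
[[32,1],[33,0],[41,19],[49,0]]
[[5,14],[9,0],[32,1],[33,0],[41,19],[49,0]]
[[5,14],[9,0],[26,7],[28,0],[32,1],[33,0],[41,19],[49,0]]
[[5,14],[9,0],[26,7],[28,0],[32,1],[33,0],[41,19],[49,0]]
[[5,14],[9,0],[26,17],[41,19],[49,0]]
[[5,14],[9,0],[26,17],[41,19],[49,0]]
[[5,14],[9,0],[26,17],[41,19],[49,0]]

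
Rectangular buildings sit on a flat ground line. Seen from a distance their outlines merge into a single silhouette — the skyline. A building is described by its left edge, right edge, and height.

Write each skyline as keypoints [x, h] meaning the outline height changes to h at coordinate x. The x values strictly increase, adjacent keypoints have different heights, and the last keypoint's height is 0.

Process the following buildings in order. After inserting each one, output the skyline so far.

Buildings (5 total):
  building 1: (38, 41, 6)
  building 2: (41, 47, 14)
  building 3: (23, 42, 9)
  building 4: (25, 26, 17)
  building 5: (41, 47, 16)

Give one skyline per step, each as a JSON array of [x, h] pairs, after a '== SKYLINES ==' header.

== SKYLINES ==
[[38,6],[41,0]]
[[38,6],[41,14],[47,0]]
[[23,9],[41,14],[47,0]]
[[23,9],[25,17],[26,9],[41,14],[47,0]]
[[23,9],[25,17],[26,9],[41,16],[47,0]]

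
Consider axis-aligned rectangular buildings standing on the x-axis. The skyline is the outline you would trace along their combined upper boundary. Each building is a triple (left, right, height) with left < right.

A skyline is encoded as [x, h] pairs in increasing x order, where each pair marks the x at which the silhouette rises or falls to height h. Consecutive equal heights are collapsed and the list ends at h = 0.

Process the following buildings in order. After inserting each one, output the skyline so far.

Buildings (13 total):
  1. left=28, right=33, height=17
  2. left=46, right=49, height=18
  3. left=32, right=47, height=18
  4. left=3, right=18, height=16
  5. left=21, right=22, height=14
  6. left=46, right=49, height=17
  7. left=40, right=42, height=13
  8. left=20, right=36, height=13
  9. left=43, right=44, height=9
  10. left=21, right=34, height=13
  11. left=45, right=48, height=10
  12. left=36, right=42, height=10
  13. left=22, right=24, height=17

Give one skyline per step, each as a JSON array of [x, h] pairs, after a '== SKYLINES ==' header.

== SKYLINES ==
[[28,17],[33,0]]
[[28,17],[33,0],[46,18],[49,0]]
[[28,17],[32,18],[49,0]]
[[3,16],[18,0],[28,17],[32,18],[49,0]]
[[3,16],[18,0],[21,14],[22,0],[28,17],[32,18],[49,0]]
[[3,16],[18,0],[21,14],[22,0],[28,17],[32,18],[49,0]]
[[3,16],[18,0],[21,14],[22,0],[28,17],[32,18],[49,0]]
[[3,16],[18,0],[20,13],[21,14],[22,13],[28,17],[32,18],[49,0]]
[[3,16],[18,0],[20,13],[21,14],[22,13],[28,17],[32,18],[49,0]]
[[3,16],[18,0],[20,13],[21,14],[22,13],[28,17],[32,18],[49,0]]
[[3,16],[18,0],[20,13],[21,14],[22,13],[28,17],[32,18],[49,0]]
[[3,16],[18,0],[20,13],[21,14],[22,13],[28,17],[32,18],[49,0]]
[[3,16],[18,0],[20,13],[21,14],[22,17],[24,13],[28,17],[32,18],[49,0]]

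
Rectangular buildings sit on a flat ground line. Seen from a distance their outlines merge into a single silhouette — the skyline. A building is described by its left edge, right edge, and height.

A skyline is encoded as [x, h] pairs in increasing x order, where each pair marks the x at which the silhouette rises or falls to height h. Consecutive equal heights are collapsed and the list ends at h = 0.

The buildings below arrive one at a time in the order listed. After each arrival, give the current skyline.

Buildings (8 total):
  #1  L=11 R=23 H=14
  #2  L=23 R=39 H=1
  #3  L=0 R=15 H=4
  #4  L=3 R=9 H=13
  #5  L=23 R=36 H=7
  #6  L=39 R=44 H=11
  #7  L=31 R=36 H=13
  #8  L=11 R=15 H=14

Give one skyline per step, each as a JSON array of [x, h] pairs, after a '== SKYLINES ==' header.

== SKYLINES ==
[[11,14],[23,0]]
[[11,14],[23,1],[39,0]]
[[0,4],[11,14],[23,1],[39,0]]
[[0,4],[3,13],[9,4],[11,14],[23,1],[39,0]]
[[0,4],[3,13],[9,4],[11,14],[23,7],[36,1],[39,0]]
[[0,4],[3,13],[9,4],[11,14],[23,7],[36,1],[39,11],[44,0]]
[[0,4],[3,13],[9,4],[11,14],[23,7],[31,13],[36,1],[39,11],[44,0]]
[[0,4],[3,13],[9,4],[11,14],[23,7],[31,13],[36,1],[39,11],[44,0]]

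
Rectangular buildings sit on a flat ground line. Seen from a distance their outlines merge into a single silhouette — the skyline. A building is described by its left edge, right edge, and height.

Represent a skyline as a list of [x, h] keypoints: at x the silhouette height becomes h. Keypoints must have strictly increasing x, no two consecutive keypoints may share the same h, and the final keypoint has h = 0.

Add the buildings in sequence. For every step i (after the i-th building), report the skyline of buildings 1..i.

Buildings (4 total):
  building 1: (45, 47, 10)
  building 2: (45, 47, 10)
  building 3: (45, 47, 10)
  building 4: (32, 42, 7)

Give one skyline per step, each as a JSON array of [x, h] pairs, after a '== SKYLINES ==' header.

== SKYLINES ==
[[45,10],[47,0]]
[[45,10],[47,0]]
[[45,10],[47,0]]
[[32,7],[42,0],[45,10],[47,0]]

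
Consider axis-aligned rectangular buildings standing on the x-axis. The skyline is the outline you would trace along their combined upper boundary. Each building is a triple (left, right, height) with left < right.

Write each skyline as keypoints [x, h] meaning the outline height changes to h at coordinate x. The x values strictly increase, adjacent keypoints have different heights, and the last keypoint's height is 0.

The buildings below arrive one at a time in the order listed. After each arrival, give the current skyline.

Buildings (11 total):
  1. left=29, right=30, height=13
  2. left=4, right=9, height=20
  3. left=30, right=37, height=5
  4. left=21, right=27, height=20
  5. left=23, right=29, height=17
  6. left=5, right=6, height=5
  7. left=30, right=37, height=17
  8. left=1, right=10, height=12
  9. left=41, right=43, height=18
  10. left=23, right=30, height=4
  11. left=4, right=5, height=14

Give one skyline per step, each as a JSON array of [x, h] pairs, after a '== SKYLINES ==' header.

== SKYLINES ==
[[29,13],[30,0]]
[[4,20],[9,0],[29,13],[30,0]]
[[4,20],[9,0],[29,13],[30,5],[37,0]]
[[4,20],[9,0],[21,20],[27,0],[29,13],[30,5],[37,0]]
[[4,20],[9,0],[21,20],[27,17],[29,13],[30,5],[37,0]]
[[4,20],[9,0],[21,20],[27,17],[29,13],[30,5],[37,0]]
[[4,20],[9,0],[21,20],[27,17],[29,13],[30,17],[37,0]]
[[1,12],[4,20],[9,12],[10,0],[21,20],[27,17],[29,13],[30,17],[37,0]]
[[1,12],[4,20],[9,12],[10,0],[21,20],[27,17],[29,13],[30,17],[37,0],[41,18],[43,0]]
[[1,12],[4,20],[9,12],[10,0],[21,20],[27,17],[29,13],[30,17],[37,0],[41,18],[43,0]]
[[1,12],[4,20],[9,12],[10,0],[21,20],[27,17],[29,13],[30,17],[37,0],[41,18],[43,0]]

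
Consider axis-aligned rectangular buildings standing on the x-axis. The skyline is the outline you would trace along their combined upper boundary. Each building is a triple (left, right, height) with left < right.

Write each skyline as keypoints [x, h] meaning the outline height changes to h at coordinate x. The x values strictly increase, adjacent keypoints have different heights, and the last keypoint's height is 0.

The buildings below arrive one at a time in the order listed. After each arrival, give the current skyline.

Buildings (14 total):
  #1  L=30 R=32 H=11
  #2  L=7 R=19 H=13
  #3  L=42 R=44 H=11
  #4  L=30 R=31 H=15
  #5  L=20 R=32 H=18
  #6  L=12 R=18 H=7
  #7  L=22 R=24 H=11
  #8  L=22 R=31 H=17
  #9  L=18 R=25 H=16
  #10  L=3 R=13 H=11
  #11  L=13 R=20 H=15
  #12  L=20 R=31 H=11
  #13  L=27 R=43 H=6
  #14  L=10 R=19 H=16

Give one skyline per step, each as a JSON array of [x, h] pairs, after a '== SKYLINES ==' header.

== SKYLINES ==
[[30,11],[32,0]]
[[7,13],[19,0],[30,11],[32,0]]
[[7,13],[19,0],[30,11],[32,0],[42,11],[44,0]]
[[7,13],[19,0],[30,15],[31,11],[32,0],[42,11],[44,0]]
[[7,13],[19,0],[20,18],[32,0],[42,11],[44,0]]
[[7,13],[19,0],[20,18],[32,0],[42,11],[44,0]]
[[7,13],[19,0],[20,18],[32,0],[42,11],[44,0]]
[[7,13],[19,0],[20,18],[32,0],[42,11],[44,0]]
[[7,13],[18,16],[20,18],[32,0],[42,11],[44,0]]
[[3,11],[7,13],[18,16],[20,18],[32,0],[42,11],[44,0]]
[[3,11],[7,13],[13,15],[18,16],[20,18],[32,0],[42,11],[44,0]]
[[3,11],[7,13],[13,15],[18,16],[20,18],[32,0],[42,11],[44,0]]
[[3,11],[7,13],[13,15],[18,16],[20,18],[32,6],[42,11],[44,0]]
[[3,11],[7,13],[10,16],[20,18],[32,6],[42,11],[44,0]]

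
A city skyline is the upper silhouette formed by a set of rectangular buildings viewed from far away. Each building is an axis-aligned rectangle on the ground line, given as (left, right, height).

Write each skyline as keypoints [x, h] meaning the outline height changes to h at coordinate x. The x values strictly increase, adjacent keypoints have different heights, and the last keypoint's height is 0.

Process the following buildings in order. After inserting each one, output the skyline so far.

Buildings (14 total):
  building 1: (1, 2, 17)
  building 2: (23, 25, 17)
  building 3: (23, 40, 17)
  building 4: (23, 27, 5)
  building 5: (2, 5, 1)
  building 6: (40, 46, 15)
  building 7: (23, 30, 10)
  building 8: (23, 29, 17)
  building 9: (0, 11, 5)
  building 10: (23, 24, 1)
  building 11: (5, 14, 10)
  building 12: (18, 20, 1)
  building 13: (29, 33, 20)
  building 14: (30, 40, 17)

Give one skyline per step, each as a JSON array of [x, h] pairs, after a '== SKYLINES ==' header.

== SKYLINES ==
[[1,17],[2,0]]
[[1,17],[2,0],[23,17],[25,0]]
[[1,17],[2,0],[23,17],[40,0]]
[[1,17],[2,0],[23,17],[40,0]]
[[1,17],[2,1],[5,0],[23,17],[40,0]]
[[1,17],[2,1],[5,0],[23,17],[40,15],[46,0]]
[[1,17],[2,1],[5,0],[23,17],[40,15],[46,0]]
[[1,17],[2,1],[5,0],[23,17],[40,15],[46,0]]
[[0,5],[1,17],[2,5],[11,0],[23,17],[40,15],[46,0]]
[[0,5],[1,17],[2,5],[11,0],[23,17],[40,15],[46,0]]
[[0,5],[1,17],[2,5],[5,10],[14,0],[23,17],[40,15],[46,0]]
[[0,5],[1,17],[2,5],[5,10],[14,0],[18,1],[20,0],[23,17],[40,15],[46,0]]
[[0,5],[1,17],[2,5],[5,10],[14,0],[18,1],[20,0],[23,17],[29,20],[33,17],[40,15],[46,0]]
[[0,5],[1,17],[2,5],[5,10],[14,0],[18,1],[20,0],[23,17],[29,20],[33,17],[40,15],[46,0]]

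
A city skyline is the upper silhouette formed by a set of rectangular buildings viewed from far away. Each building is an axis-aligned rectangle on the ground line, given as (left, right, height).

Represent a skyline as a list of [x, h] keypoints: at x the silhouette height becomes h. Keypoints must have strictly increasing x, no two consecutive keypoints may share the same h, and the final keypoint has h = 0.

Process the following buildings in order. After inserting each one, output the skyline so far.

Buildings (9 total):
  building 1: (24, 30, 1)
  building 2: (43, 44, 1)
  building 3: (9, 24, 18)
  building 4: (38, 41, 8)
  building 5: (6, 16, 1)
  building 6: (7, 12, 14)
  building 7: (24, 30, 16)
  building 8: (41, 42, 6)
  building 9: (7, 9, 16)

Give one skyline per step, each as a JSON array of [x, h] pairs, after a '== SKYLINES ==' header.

== SKYLINES ==
[[24,1],[30,0]]
[[24,1],[30,0],[43,1],[44,0]]
[[9,18],[24,1],[30,0],[43,1],[44,0]]
[[9,18],[24,1],[30,0],[38,8],[41,0],[43,1],[44,0]]
[[6,1],[9,18],[24,1],[30,0],[38,8],[41,0],[43,1],[44,0]]
[[6,1],[7,14],[9,18],[24,1],[30,0],[38,8],[41,0],[43,1],[44,0]]
[[6,1],[7,14],[9,18],[24,16],[30,0],[38,8],[41,0],[43,1],[44,0]]
[[6,1],[7,14],[9,18],[24,16],[30,0],[38,8],[41,6],[42,0],[43,1],[44,0]]
[[6,1],[7,16],[9,18],[24,16],[30,0],[38,8],[41,6],[42,0],[43,1],[44,0]]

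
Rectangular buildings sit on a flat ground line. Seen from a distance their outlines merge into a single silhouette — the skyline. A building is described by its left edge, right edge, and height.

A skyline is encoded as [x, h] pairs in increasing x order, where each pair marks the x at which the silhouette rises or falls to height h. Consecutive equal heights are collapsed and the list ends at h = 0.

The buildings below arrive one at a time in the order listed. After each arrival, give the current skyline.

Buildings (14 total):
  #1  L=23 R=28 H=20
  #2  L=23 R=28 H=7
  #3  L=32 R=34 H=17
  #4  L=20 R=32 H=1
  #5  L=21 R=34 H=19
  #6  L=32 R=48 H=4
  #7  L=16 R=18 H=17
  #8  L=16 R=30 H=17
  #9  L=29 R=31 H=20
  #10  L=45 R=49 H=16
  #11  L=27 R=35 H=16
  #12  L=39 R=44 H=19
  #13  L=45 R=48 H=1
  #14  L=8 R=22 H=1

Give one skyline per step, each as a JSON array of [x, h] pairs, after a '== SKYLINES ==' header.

== SKYLINES ==
[[23,20],[28,0]]
[[23,20],[28,0]]
[[23,20],[28,0],[32,17],[34,0]]
[[20,1],[23,20],[28,1],[32,17],[34,0]]
[[20,1],[21,19],[23,20],[28,19],[34,0]]
[[20,1],[21,19],[23,20],[28,19],[34,4],[48,0]]
[[16,17],[18,0],[20,1],[21,19],[23,20],[28,19],[34,4],[48,0]]
[[16,17],[21,19],[23,20],[28,19],[34,4],[48,0]]
[[16,17],[21,19],[23,20],[28,19],[29,20],[31,19],[34,4],[48,0]]
[[16,17],[21,19],[23,20],[28,19],[29,20],[31,19],[34,4],[45,16],[49,0]]
[[16,17],[21,19],[23,20],[28,19],[29,20],[31,19],[34,16],[35,4],[45,16],[49,0]]
[[16,17],[21,19],[23,20],[28,19],[29,20],[31,19],[34,16],[35,4],[39,19],[44,4],[45,16],[49,0]]
[[16,17],[21,19],[23,20],[28,19],[29,20],[31,19],[34,16],[35,4],[39,19],[44,4],[45,16],[49,0]]
[[8,1],[16,17],[21,19],[23,20],[28,19],[29,20],[31,19],[34,16],[35,4],[39,19],[44,4],[45,16],[49,0]]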